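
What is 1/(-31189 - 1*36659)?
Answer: -1/67848 ≈ -1.4739e-5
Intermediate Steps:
1/(-31189 - 1*36659) = 1/(-31189 - 36659) = 1/(-67848) = -1/67848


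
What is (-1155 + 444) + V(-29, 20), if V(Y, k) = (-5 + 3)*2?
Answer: -715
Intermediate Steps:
V(Y, k) = -4 (V(Y, k) = -2*2 = -4)
(-1155 + 444) + V(-29, 20) = (-1155 + 444) - 4 = -711 - 4 = -715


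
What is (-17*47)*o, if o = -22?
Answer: 17578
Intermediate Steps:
(-17*47)*o = -17*47*(-22) = -799*(-22) = 17578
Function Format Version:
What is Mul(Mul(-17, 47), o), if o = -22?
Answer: 17578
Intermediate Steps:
Mul(Mul(-17, 47), o) = Mul(Mul(-17, 47), -22) = Mul(-799, -22) = 17578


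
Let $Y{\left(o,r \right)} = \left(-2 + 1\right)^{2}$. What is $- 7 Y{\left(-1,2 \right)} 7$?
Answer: $-49$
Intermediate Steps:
$Y{\left(o,r \right)} = 1$ ($Y{\left(o,r \right)} = \left(-1\right)^{2} = 1$)
$- 7 Y{\left(-1,2 \right)} 7 = \left(-7\right) 1 \cdot 7 = \left(-7\right) 7 = -49$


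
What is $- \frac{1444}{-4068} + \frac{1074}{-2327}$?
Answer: $- \frac{1409}{13221} \approx -0.10657$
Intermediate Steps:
$- \frac{1444}{-4068} + \frac{1074}{-2327} = \left(-1444\right) \left(- \frac{1}{4068}\right) + 1074 \left(- \frac{1}{2327}\right) = \frac{361}{1017} - \frac{6}{13} = - \frac{1409}{13221}$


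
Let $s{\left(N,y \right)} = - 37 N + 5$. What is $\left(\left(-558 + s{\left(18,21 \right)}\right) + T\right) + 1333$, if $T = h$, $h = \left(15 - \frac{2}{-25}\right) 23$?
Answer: $\frac{11521}{25} \approx 460.84$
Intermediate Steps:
$s{\left(N,y \right)} = 5 - 37 N$
$h = \frac{8671}{25}$ ($h = \left(15 - - \frac{2}{25}\right) 23 = \left(15 + \frac{2}{25}\right) 23 = \frac{377}{25} \cdot 23 = \frac{8671}{25} \approx 346.84$)
$T = \frac{8671}{25} \approx 346.84$
$\left(\left(-558 + s{\left(18,21 \right)}\right) + T\right) + 1333 = \left(\left(-558 + \left(5 - 666\right)\right) + \frac{8671}{25}\right) + 1333 = \left(\left(-558 - 661\right) + \frac{8671}{25}\right) + 1333 = \left(-1219 + \frac{8671}{25}\right) + 1333 = - \frac{21804}{25} + 1333 = \frac{11521}{25}$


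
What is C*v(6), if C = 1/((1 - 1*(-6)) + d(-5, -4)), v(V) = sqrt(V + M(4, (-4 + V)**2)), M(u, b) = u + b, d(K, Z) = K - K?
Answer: sqrt(14)/7 ≈ 0.53452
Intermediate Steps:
d(K, Z) = 0
M(u, b) = b + u
v(V) = sqrt(4 + V + (-4 + V)**2) (v(V) = sqrt(V + ((-4 + V)**2 + 4)) = sqrt(V + (4 + (-4 + V)**2)) = sqrt(4 + V + (-4 + V)**2))
C = 1/7 (C = 1/((1 - 1*(-6)) + 0) = 1/((1 + 6) + 0) = 1/(7 + 0) = 1/7 ≈ 0.14286)
C*v(6) = sqrt(4 + 6 + (-4 + 6)**2)/7 = sqrt(4 + 6 + 2**2)/7 = sqrt(4 + 6 + 4)/7 = sqrt(14)/7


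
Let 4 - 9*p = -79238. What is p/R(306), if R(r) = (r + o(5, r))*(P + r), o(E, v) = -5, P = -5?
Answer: 26414/271803 ≈ 0.097181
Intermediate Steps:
p = 26414/3 (p = 4/9 - 1/9*(-79238) = 4/9 + 79238/9 = 26414/3 ≈ 8804.7)
R(r) = (-5 + r)**2 (R(r) = (r - 5)*(-5 + r) = (-5 + r)*(-5 + r) = (-5 + r)**2)
p/R(306) = 26414/(3*(25 + 306**2 - 10*306)) = 26414/(3*(25 + 93636 - 3060)) = (26414/3)/90601 = (26414/3)*(1/90601) = 26414/271803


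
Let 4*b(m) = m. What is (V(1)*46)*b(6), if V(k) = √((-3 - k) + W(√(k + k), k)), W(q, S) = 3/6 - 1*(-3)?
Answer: 69*I*√2/2 ≈ 48.79*I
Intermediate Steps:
b(m) = m/4
W(q, S) = 7/2 (W(q, S) = 3*(⅙) + 3 = ½ + 3 = 7/2)
V(k) = √(½ - k) (V(k) = √((-3 - k) + 7/2) = √(½ - k))
(V(1)*46)*b(6) = ((√(2 - 4*1)/2)*46)*((¼)*6) = ((√(2 - 4)/2)*46)*(3/2) = ((√(-2)/2)*46)*(3/2) = (((I*√2)/2)*46)*(3/2) = ((I*√2/2)*46)*(3/2) = (23*I*√2)*(3/2) = 69*I*√2/2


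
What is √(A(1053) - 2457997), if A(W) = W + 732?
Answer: 2*I*√614053 ≈ 1567.2*I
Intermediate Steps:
A(W) = 732 + W
√(A(1053) - 2457997) = √((732 + 1053) - 2457997) = √(1785 - 2457997) = √(-2456212) = 2*I*√614053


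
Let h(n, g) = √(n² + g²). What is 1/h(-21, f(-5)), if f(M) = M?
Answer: √466/466 ≈ 0.046324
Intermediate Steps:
h(n, g) = √(g² + n²)
1/h(-21, f(-5)) = 1/(√((-5)² + (-21)²)) = 1/(√(25 + 441)) = 1/(√466) = √466/466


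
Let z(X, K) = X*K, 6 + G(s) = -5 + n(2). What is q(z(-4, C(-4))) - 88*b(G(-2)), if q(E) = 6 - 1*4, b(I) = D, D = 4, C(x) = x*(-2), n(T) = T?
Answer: -350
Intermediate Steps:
C(x) = -2*x
G(s) = -9 (G(s) = -6 + (-5 + 2) = -6 - 3 = -9)
z(X, K) = K*X
b(I) = 4
q(E) = 2 (q(E) = 6 - 4 = 2)
q(z(-4, C(-4))) - 88*b(G(-2)) = 2 - 88*4 = 2 - 352 = -350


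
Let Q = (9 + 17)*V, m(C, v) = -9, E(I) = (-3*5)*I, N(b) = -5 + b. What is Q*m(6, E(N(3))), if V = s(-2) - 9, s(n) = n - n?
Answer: 2106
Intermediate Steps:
s(n) = 0
E(I) = -15*I
V = -9 (V = 0 - 9 = -9)
Q = -234 (Q = (9 + 17)*(-9) = 26*(-9) = -234)
Q*m(6, E(N(3))) = -234*(-9) = 2106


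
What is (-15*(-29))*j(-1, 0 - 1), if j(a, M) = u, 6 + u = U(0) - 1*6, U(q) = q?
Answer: -5220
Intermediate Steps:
u = -12 (u = -6 + (0 - 1*6) = -6 + (0 - 6) = -6 - 6 = -12)
j(a, M) = -12
(-15*(-29))*j(-1, 0 - 1) = -15*(-29)*(-12) = 435*(-12) = -5220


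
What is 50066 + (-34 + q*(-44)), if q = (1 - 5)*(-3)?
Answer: 49504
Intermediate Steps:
q = 12 (q = -4*(-3) = 12)
50066 + (-34 + q*(-44)) = 50066 + (-34 + 12*(-44)) = 50066 + (-34 - 528) = 50066 - 562 = 49504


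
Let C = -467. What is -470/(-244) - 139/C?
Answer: 126703/56974 ≈ 2.2239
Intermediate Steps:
-470/(-244) - 139/C = -470/(-244) - 139/(-467) = -470*(-1/244) - 139*(-1/467) = 235/122 + 139/467 = 126703/56974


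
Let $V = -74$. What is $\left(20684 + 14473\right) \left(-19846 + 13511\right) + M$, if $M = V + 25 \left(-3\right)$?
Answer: $-222719744$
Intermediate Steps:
$M = -149$ ($M = -74 + 25 \left(-3\right) = -74 - 75 = -149$)
$\left(20684 + 14473\right) \left(-19846 + 13511\right) + M = \left(20684 + 14473\right) \left(-19846 + 13511\right) - 149 = 35157 \left(-6335\right) - 149 = -222719595 - 149 = -222719744$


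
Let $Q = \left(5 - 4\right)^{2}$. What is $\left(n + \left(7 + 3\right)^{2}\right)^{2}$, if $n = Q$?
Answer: $10201$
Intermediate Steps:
$Q = 1$ ($Q = 1^{2} = 1$)
$n = 1$
$\left(n + \left(7 + 3\right)^{2}\right)^{2} = \left(1 + \left(7 + 3\right)^{2}\right)^{2} = \left(1 + 10^{2}\right)^{2} = \left(1 + 100\right)^{2} = 101^{2} = 10201$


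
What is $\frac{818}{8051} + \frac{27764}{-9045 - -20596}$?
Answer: $\frac{232976682}{92997101} \approx 2.5052$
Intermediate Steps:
$\frac{818}{8051} + \frac{27764}{-9045 - -20596} = 818 \cdot \frac{1}{8051} + \frac{27764}{-9045 + 20596} = \frac{818}{8051} + \frac{27764}{11551} = \frac{232976682}{92997101}$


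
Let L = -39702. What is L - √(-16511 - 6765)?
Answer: -39702 - 46*I*√11 ≈ -39702.0 - 152.56*I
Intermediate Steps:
L - √(-16511 - 6765) = -39702 - √(-16511 - 6765) = -39702 - √(-23276) = -39702 - 46*I*√11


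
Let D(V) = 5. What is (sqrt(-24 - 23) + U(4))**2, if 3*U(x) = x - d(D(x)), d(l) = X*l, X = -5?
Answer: 418/9 + 58*I*sqrt(47)/3 ≈ 46.444 + 132.54*I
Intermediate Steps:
d(l) = -5*l
U(x) = 25/3 + x/3 (U(x) = (x - (-5)*5)/3 = (x - 1*(-25))/3 = (x + 25)/3 = (25 + x)/3 = 25/3 + x/3)
(sqrt(-24 - 23) + U(4))**2 = (sqrt(-24 - 23) + (25/3 + (1/3)*4))**2 = (sqrt(-47) + (25/3 + 4/3))**2 = (I*sqrt(47) + 29/3)**2 = (29/3 + I*sqrt(47))**2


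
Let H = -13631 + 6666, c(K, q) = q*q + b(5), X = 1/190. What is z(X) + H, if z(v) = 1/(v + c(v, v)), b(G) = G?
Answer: -1258476715/180691 ≈ -6964.8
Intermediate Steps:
X = 1/190 ≈ 0.0052632
c(K, q) = 5 + q² (c(K, q) = q*q + 5 = q² + 5 = 5 + q²)
z(v) = 1/(5 + v + v²) (z(v) = 1/(v + (5 + v²)) = 1/(5 + v + v²))
H = -6965
z(X) + H = 1/(5 + 1/190 + (1/190)²) - 6965 = 1/(5 + 1/190 + 1/36100) - 6965 = 1/(180691/36100) - 6965 = 36100/180691 - 6965 = -1258476715/180691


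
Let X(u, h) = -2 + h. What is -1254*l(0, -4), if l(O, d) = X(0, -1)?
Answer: 3762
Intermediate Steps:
l(O, d) = -3 (l(O, d) = -2 - 1 = -3)
-1254*l(0, -4) = -1254*(-3) = 3762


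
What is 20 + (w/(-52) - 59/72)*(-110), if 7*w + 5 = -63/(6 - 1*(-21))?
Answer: 353555/3276 ≈ 107.92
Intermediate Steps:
w = -22/21 (w = -5/7 + (-63/(6 - 1*(-21)))/7 = -5/7 + (-63/(6 + 21))/7 = -5/7 + (-63/27)/7 = -5/7 + (-63*1/27)/7 = -5/7 + (⅐)*(-7/3) = -5/7 - ⅓ = -22/21 ≈ -1.0476)
20 + (w/(-52) - 59/72)*(-110) = 20 + (-22/21/(-52) - 59/72)*(-110) = 20 + (-22/21*(-1/52) - 59*1/72)*(-110) = 20 + (11/546 - 59/72)*(-110) = 20 - 5237/6552*(-110) = 20 + 288035/3276 = 353555/3276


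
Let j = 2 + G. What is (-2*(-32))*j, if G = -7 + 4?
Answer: -64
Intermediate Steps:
G = -3
j = -1 (j = 2 - 3 = -1)
(-2*(-32))*j = -2*(-32)*(-1) = 64*(-1) = -64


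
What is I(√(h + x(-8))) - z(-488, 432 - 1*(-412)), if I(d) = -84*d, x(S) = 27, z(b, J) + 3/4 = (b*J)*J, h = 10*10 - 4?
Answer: 1390479875/4 - 84*√123 ≈ 3.4762e+8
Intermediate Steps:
h = 96 (h = 100 - 4 = 96)
z(b, J) = -¾ + b*J² (z(b, J) = -¾ + (b*J)*J = -¾ + (J*b)*J = -¾ + b*J²)
I(√(h + x(-8))) - z(-488, 432 - 1*(-412)) = -84*√(96 + 27) - (-¾ - 488*(432 - 1*(-412))²) = -84*√123 - (-¾ - 488*(432 + 412)²) = -84*√123 - (-¾ - 488*844²) = -84*√123 - (-¾ - 488*712336) = -84*√123 - (-¾ - 347619968) = -84*√123 - 1*(-1390479875/4) = -84*√123 + 1390479875/4 = 1390479875/4 - 84*√123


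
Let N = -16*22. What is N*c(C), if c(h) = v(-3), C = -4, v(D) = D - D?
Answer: 0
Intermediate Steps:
v(D) = 0
c(h) = 0
N = -352
N*c(C) = -352*0 = 0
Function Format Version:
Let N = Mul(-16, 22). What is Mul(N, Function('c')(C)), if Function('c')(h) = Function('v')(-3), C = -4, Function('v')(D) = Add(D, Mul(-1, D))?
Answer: 0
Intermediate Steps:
Function('v')(D) = 0
Function('c')(h) = 0
N = -352
Mul(N, Function('c')(C)) = Mul(-352, 0) = 0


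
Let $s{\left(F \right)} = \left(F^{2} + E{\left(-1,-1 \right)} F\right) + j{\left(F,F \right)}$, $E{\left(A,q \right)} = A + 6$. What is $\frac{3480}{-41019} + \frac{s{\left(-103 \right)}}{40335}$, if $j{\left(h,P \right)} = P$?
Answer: $\frac{89818343}{551500455} \approx 0.16286$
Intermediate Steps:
$E{\left(A,q \right)} = 6 + A$
$s{\left(F \right)} = F^{2} + 6 F$ ($s{\left(F \right)} = \left(F^{2} + \left(6 - 1\right) F\right) + F = \left(F^{2} + 5 F\right) + F = F^{2} + 6 F$)
$\frac{3480}{-41019} + \frac{s{\left(-103 \right)}}{40335} = \frac{3480}{-41019} + \frac{\left(-103\right) \left(6 - 103\right)}{40335} = 3480 \left(- \frac{1}{41019}\right) + \left(-103\right) \left(-97\right) \frac{1}{40335} = - \frac{1160}{13673} + 9991 \cdot \frac{1}{40335} = - \frac{1160}{13673} + \frac{9991}{40335} = \frac{89818343}{551500455}$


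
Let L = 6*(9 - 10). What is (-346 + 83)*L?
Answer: 1578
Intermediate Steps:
L = -6 (L = 6*(-1) = -6)
(-346 + 83)*L = (-346 + 83)*(-6) = -263*(-6) = 1578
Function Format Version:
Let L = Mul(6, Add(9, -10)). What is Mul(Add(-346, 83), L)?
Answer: 1578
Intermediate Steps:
L = -6 (L = Mul(6, -1) = -6)
Mul(Add(-346, 83), L) = Mul(Add(-346, 83), -6) = Mul(-263, -6) = 1578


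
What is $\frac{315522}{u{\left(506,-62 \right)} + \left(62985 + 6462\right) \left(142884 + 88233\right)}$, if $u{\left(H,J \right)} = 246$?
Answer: $\frac{105174}{5350127515} \approx 1.9658 \cdot 10^{-5}$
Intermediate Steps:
$\frac{315522}{u{\left(506,-62 \right)} + \left(62985 + 6462\right) \left(142884 + 88233\right)} = \frac{315522}{246 + \left(62985 + 6462\right) \left(142884 + 88233\right)} = \frac{315522}{246 + 69447 \cdot 231117} = \frac{315522}{246 + 16050382299} = \frac{315522}{16050382545} = 315522 \cdot \frac{1}{16050382545} = \frac{105174}{5350127515}$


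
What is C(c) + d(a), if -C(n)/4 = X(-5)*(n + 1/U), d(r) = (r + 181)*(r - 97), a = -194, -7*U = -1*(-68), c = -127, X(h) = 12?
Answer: 168027/17 ≈ 9883.9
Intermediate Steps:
U = -68/7 (U = -(-1)*(-68)/7 = -⅐*68 = -68/7 ≈ -9.7143)
d(r) = (-97 + r)*(181 + r) (d(r) = (181 + r)*(-97 + r) = (-97 + r)*(181 + r))
C(n) = 84/17 - 48*n (C(n) = -48*(n + 1/(-68/7)) = -48*(n - 7/68) = -48*(-7/68 + n) = -4*(-21/17 + 12*n) = 84/17 - 48*n)
C(c) + d(a) = (84/17 - 48*(-127)) + (-17557 + (-194)² + 84*(-194)) = (84/17 + 6096) + (-17557 + 37636 - 16296) = 103716/17 + 3783 = 168027/17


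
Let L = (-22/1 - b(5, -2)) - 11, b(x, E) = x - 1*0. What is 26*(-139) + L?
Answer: -3652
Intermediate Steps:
b(x, E) = x (b(x, E) = x + 0 = x)
L = -38 (L = (-22/1 - 1*5) - 11 = (-22*1 - 5) - 11 = (-22 - 5) - 11 = -27 - 11 = -38)
26*(-139) + L = 26*(-139) - 38 = -3614 - 38 = -3652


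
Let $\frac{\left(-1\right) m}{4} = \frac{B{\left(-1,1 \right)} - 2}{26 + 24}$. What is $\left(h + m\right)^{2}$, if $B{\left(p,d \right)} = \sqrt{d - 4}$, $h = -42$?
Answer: $\frac{1094104}{625} + \frac{4184 i \sqrt{3}}{625} \approx 1750.6 + 11.595 i$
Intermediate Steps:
$B{\left(p,d \right)} = \sqrt{-4 + d}$
$m = \frac{4}{25} - \frac{2 i \sqrt{3}}{25}$ ($m = - 4 \frac{\sqrt{-4 + 1} - 2}{26 + 24} = - 4 \frac{\sqrt{-3} - 2}{50} = - 4 \left(i \sqrt{3} - 2\right) \frac{1}{50} = - 4 \left(-2 + i \sqrt{3}\right) \frac{1}{50} = - 4 \left(- \frac{1}{25} + \frac{i \sqrt{3}}{50}\right) = \frac{4}{25} - \frac{2 i \sqrt{3}}{25} \approx 0.16 - 0.13856 i$)
$\left(h + m\right)^{2} = \left(-42 + \left(\frac{4}{25} - \frac{2 i \sqrt{3}}{25}\right)\right)^{2} = \left(- \frac{1046}{25} - \frac{2 i \sqrt{3}}{25}\right)^{2}$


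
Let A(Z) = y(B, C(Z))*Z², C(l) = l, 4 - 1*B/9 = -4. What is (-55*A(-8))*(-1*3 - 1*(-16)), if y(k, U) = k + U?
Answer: -2928640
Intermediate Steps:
B = 72 (B = 36 - 9*(-4) = 36 + 36 = 72)
y(k, U) = U + k
A(Z) = Z²*(72 + Z) (A(Z) = (Z + 72)*Z² = (72 + Z)*Z² = Z²*(72 + Z))
(-55*A(-8))*(-1*3 - 1*(-16)) = (-55*(-8)²*(72 - 8))*(-1*3 - 1*(-16)) = (-3520*64)*(-3 + 16) = -55*4096*13 = -225280*13 = -2928640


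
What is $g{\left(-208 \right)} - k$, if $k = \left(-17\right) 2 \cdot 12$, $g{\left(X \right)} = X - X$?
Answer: $408$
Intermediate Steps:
$g{\left(X \right)} = 0$
$k = -408$ ($k = \left(-34\right) 12 = -408$)
$g{\left(-208 \right)} - k = 0 - -408 = 0 + 408 = 408$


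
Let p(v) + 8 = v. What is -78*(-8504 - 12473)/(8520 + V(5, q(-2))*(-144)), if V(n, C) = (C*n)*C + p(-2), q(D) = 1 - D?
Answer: 272701/580 ≈ 470.17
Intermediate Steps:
p(v) = -8 + v
V(n, C) = -10 + n*C**2 (V(n, C) = (C*n)*C + (-8 - 2) = n*C**2 - 10 = -10 + n*C**2)
-78*(-8504 - 12473)/(8520 + V(5, q(-2))*(-144)) = -78*(-8504 - 12473)/(8520 + (-10 + 5*(1 - 1*(-2))**2)*(-144)) = -(-1636206)/(8520 + (-10 + 5*(1 + 2)**2)*(-144)) = -(-1636206)/(8520 + (-10 + 5*3**2)*(-144)) = -(-1636206)/(8520 + (-10 + 5*9)*(-144)) = -(-1636206)/(8520 + (-10 + 45)*(-144)) = -(-1636206)/(8520 + 35*(-144)) = -(-1636206)/(8520 - 5040) = -(-1636206)/3480 = -78*(-20977/3480) = 272701/580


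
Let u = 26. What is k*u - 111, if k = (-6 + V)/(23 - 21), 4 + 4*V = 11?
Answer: -665/4 ≈ -166.25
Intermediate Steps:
V = 7/4 (V = -1 + (¼)*11 = -1 + 11/4 = 7/4 ≈ 1.7500)
k = -17/8 (k = (-6 + 7/4)/(23 - 21) = -17/4/2 = -17/4*½ = -17/8 ≈ -2.1250)
k*u - 111 = -17/8*26 - 111 = -221/4 - 111 = -665/4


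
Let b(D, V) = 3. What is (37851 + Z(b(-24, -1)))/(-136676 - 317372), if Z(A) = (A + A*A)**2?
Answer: -37995/454048 ≈ -0.083681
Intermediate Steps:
Z(A) = (A + A**2)**2
(37851 + Z(b(-24, -1)))/(-136676 - 317372) = (37851 + 3**2*(1 + 3)**2)/(-136676 - 317372) = (37851 + 9*4**2)/(-454048) = (37851 + 9*16)*(-1/454048) = (37851 + 144)*(-1/454048) = 37995*(-1/454048) = -37995/454048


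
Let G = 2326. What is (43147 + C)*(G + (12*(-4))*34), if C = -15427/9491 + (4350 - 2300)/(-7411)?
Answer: 2106103531707800/70337801 ≈ 2.9943e+7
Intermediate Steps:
C = -133786047/70337801 (C = -15427*1/9491 + 2050*(-1/7411) = -15427/9491 - 2050/7411 = -133786047/70337801 ≈ -1.9021)
(43147 + C)*(G + (12*(-4))*34) = (43147 - 133786047/70337801)*(2326 + (12*(-4))*34) = 3034731313700*(2326 - 48*34)/70337801 = 3034731313700*(2326 - 1632)/70337801 = (3034731313700/70337801)*694 = 2106103531707800/70337801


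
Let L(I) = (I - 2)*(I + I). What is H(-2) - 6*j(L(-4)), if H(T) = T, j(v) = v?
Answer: -290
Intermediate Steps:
L(I) = 2*I*(-2 + I) (L(I) = (-2 + I)*(2*I) = 2*I*(-2 + I))
H(-2) - 6*j(L(-4)) = -2 - 12*(-4)*(-2 - 4) = -2 - 12*(-4)*(-6) = -2 - 6*48 = -2 - 288 = -290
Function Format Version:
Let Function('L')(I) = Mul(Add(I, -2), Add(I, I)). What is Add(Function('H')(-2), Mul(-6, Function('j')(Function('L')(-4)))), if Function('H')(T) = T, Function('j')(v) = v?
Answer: -290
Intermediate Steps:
Function('L')(I) = Mul(2, I, Add(-2, I)) (Function('L')(I) = Mul(Add(-2, I), Mul(2, I)) = Mul(2, I, Add(-2, I)))
Add(Function('H')(-2), Mul(-6, Function('j')(Function('L')(-4)))) = Add(-2, Mul(-6, Mul(2, -4, Add(-2, -4)))) = Add(-2, Mul(-6, Mul(2, -4, -6))) = Add(-2, Mul(-6, 48)) = Add(-2, -288) = -290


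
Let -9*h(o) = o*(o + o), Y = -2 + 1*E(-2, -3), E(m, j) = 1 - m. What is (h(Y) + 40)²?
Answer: 128164/81 ≈ 1582.3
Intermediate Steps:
Y = 1 (Y = -2 + 1*(1 - 1*(-2)) = -2 + 1*(1 + 2) = -2 + 1*3 = -2 + 3 = 1)
h(o) = -2*o²/9 (h(o) = -o*(o + o)/9 = -o*2*o/9 = -2*o²/9)
(h(Y) + 40)² = (-2/9*1² + 40)² = (-2/9*1 + 40)² = (-2/9 + 40)² = (358/9)² = 128164/81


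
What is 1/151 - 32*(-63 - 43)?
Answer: 512193/151 ≈ 3392.0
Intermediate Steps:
1/151 - 32*(-63 - 43) = 1/151 - 32*(-106) = 1/151 + 3392 = 512193/151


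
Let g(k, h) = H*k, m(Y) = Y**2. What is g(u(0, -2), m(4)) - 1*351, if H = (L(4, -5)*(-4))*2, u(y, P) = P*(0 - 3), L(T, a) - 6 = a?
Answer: -399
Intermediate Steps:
L(T, a) = 6 + a
u(y, P) = -3*P (u(y, P) = P*(-3) = -3*P)
H = -8 (H = ((6 - 5)*(-4))*2 = (1*(-4))*2 = -4*2 = -8)
g(k, h) = -8*k
g(u(0, -2), m(4)) - 1*351 = -(-24)*(-2) - 1*351 = -8*6 - 351 = -48 - 351 = -399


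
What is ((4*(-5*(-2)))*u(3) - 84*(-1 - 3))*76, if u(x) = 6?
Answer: 43776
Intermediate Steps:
((4*(-5*(-2)))*u(3) - 84*(-1 - 3))*76 = ((4*(-5*(-2)))*6 - 84*(-1 - 3))*76 = ((4*10)*6 - 84*(-4))*76 = (40*6 - 28*(-12))*76 = (240 + 336)*76 = 576*76 = 43776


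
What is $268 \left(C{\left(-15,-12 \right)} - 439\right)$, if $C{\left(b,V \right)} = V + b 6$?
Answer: $-144988$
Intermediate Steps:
$C{\left(b,V \right)} = V + 6 b$
$268 \left(C{\left(-15,-12 \right)} - 439\right) = 268 \left(\left(-12 + 6 \left(-15\right)\right) - 439\right) = 268 \left(\left(-12 - 90\right) - 439\right) = 268 \left(-102 - 439\right) = 268 \left(-541\right) = -144988$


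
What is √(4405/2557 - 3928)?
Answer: 33*I*√23572983/2557 ≈ 62.66*I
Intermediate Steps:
√(4405/2557 - 3928) = √(-10039491/2557) = 33*I*√23572983/2557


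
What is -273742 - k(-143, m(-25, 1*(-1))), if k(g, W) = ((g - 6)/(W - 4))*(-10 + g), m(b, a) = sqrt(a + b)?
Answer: -1900996/7 + 7599*I*sqrt(26)/14 ≈ -2.7157e+5 + 2767.7*I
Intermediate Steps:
k(g, W) = (-10 + g)*(-6 + g)/(-4 + W) (k(g, W) = ((-6 + g)/(-4 + W))*(-10 + g) = (-10 + g)*(-6 + g)/(-4 + W))
-273742 - k(-143, m(-25, 1*(-1))) = -273742 - (60 + (-143)**2 - 16*(-143))/(-4 + sqrt(1*(-1) - 25)) = -273742 - (60 + 20449 + 2288)/(-4 + sqrt(-1 - 25)) = -273742 - 22797/(-4 + sqrt(-26)) = -273742 - 22797/(-4 + I*sqrt(26))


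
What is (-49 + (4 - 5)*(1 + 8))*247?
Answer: -14326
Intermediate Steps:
(-49 + (4 - 5)*(1 + 8))*247 = (-49 - 1*9)*247 = (-49 - 9)*247 = -58*247 = -14326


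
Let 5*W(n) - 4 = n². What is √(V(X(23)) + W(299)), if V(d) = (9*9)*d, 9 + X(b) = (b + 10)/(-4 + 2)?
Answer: √63262/2 ≈ 125.76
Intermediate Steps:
W(n) = ⅘ + n²/5
X(b) = -14 - b/2 (X(b) = -9 + (b + 10)/(-4 + 2) = -9 + (10 + b)/(-2) = -9 + (10 + b)*(-½) = -9 + (-5 - b/2) = -14 - b/2)
V(d) = 81*d
√(V(X(23)) + W(299)) = √(81*(-14 - ½*23) + (⅘ + (⅕)*299²)) = √(81*(-14 - 23/2) + (⅘ + (⅕)*89401)) = √(81*(-51/2) + (⅘ + 89401/5)) = √(-4131/2 + 17881) = √(31631/2) = √63262/2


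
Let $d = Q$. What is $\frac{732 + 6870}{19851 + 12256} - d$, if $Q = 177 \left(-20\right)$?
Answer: $\frac{113666382}{32107} \approx 3540.2$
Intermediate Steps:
$Q = -3540$
$d = -3540$
$\frac{732 + 6870}{19851 + 12256} - d = \frac{732 + 6870}{19851 + 12256} - -3540 = \frac{7602}{32107} + 3540 = \frac{113666382}{32107}$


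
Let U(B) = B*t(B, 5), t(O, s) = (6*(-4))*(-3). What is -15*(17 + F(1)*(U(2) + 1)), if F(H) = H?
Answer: -2430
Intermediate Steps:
t(O, s) = 72 (t(O, s) = -24*(-3) = 72)
U(B) = 72*B (U(B) = B*72 = 72*B)
-15*(17 + F(1)*(U(2) + 1)) = -15*(17 + 1*(72*2 + 1)) = -15*(17 + 1*(144 + 1)) = -15*(17 + 1*145) = -15*(17 + 145) = -15*162 = -2430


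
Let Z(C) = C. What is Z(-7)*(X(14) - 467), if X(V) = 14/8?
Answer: 13027/4 ≈ 3256.8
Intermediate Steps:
X(V) = 7/4 (X(V) = 14*(⅛) = 7/4)
Z(-7)*(X(14) - 467) = -7*(7/4 - 467) = -7*(-1861/4) = 13027/4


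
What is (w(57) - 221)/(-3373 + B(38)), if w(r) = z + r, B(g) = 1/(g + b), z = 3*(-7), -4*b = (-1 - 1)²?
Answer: 1369/24960 ≈ 0.054848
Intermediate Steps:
b = -1 (b = -(-1 - 1)²/4 = -¼*(-2)² = -¼*4 = -1)
z = -21
B(g) = 1/(-1 + g) (B(g) = 1/(g - 1) = 1/(-1 + g))
w(r) = -21 + r
(w(57) - 221)/(-3373 + B(38)) = ((-21 + 57) - 221)/(-3373 + 1/(-1 + 38)) = (36 - 221)/(-3373 + 1/37) = -185/(-3373 + 1/37) = -185/(-124800/37) = -185*(-37/124800) = 1369/24960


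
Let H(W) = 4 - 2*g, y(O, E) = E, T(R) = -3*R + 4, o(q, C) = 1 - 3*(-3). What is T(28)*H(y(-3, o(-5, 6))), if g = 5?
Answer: 480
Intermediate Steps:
o(q, C) = 10 (o(q, C) = 1 + 9 = 10)
T(R) = 4 - 3*R
H(W) = -6 (H(W) = 4 - 2*5 = 4 - 10 = -6)
T(28)*H(y(-3, o(-5, 6))) = (4 - 3*28)*(-6) = (4 - 84)*(-6) = -80*(-6) = 480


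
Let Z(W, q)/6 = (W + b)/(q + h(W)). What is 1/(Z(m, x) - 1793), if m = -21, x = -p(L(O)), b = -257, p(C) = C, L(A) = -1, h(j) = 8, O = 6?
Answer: -3/5935 ≈ -0.00050548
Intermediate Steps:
x = 1 (x = -1*(-1) = 1)
Z(W, q) = 6*(-257 + W)/(8 + q) (Z(W, q) = 6*((W - 257)/(q + 8)) = 6*((-257 + W)/(8 + q)) = 6*(-257 + W)/(8 + q))
1/(Z(m, x) - 1793) = 1/(6*(-257 - 21)/(8 + 1) - 1793) = 1/(6*(-278)/9 - 1793) = 1/(6*(⅑)*(-278) - 1793) = 1/(-556/3 - 1793) = 1/(-5935/3) = -3/5935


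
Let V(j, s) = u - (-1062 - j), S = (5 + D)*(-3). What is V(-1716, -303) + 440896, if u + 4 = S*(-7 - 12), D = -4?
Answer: 440295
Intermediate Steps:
S = -3 (S = (5 - 4)*(-3) = 1*(-3) = -3)
u = 53 (u = -4 - 3*(-7 - 12) = -4 - 3*(-19) = -4 + 57 = 53)
V(j, s) = 1115 + j (V(j, s) = 53 - (-1062 - j) = 53 + (1062 + j) = 1115 + j)
V(-1716, -303) + 440896 = (1115 - 1716) + 440896 = -601 + 440896 = 440295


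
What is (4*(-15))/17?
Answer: -60/17 ≈ -3.5294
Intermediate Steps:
(4*(-15))/17 = -60*1/17 = -60/17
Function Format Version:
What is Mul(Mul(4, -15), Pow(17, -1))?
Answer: Rational(-60, 17) ≈ -3.5294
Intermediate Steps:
Mul(Mul(4, -15), Pow(17, -1)) = Mul(-60, Rational(1, 17)) = Rational(-60, 17)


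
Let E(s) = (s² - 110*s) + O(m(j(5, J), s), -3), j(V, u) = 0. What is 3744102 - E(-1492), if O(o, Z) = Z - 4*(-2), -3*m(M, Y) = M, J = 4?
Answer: 1353913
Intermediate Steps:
m(M, Y) = -M/3
O(o, Z) = 8 + Z (O(o, Z) = Z + 8 = 8 + Z)
E(s) = 5 + s² - 110*s (E(s) = (s² - 110*s) + (8 - 3) = (s² - 110*s) + 5 = 5 + s² - 110*s)
3744102 - E(-1492) = 3744102 - (5 + (-1492)² - 110*(-1492)) = 3744102 - (5 + 2226064 + 164120) = 3744102 - 1*2390189 = 3744102 - 2390189 = 1353913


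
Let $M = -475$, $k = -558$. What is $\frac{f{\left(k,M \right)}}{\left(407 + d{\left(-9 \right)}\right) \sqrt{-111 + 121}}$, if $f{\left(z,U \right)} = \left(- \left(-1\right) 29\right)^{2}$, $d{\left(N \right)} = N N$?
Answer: $\frac{841 \sqrt{10}}{4880} \approx 0.54497$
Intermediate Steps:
$d{\left(N \right)} = N^{2}$
$f{\left(z,U \right)} = 841$ ($f{\left(z,U \right)} = \left(\left(-1\right) \left(-29\right)\right)^{2} = 29^{2} = 841$)
$\frac{f{\left(k,M \right)}}{\left(407 + d{\left(-9 \right)}\right) \sqrt{-111 + 121}} = \frac{841}{\left(407 + \left(-9\right)^{2}\right) \sqrt{-111 + 121}} = \frac{841}{\left(407 + 81\right) \sqrt{10}} = \frac{841}{488 \sqrt{10}} = 841 \frac{\sqrt{10}}{4880} = \frac{841 \sqrt{10}}{4880}$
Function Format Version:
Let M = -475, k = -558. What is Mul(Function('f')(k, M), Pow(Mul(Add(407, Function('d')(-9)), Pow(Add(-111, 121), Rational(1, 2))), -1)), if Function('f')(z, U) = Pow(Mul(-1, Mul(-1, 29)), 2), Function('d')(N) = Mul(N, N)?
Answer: Mul(Rational(841, 4880), Pow(10, Rational(1, 2))) ≈ 0.54497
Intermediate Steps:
Function('d')(N) = Pow(N, 2)
Function('f')(z, U) = 841 (Function('f')(z, U) = Pow(Mul(-1, -29), 2) = Pow(29, 2) = 841)
Mul(Function('f')(k, M), Pow(Mul(Add(407, Function('d')(-9)), Pow(Add(-111, 121), Rational(1, 2))), -1)) = Mul(841, Pow(Mul(Add(407, Pow(-9, 2)), Pow(Add(-111, 121), Rational(1, 2))), -1)) = Mul(841, Pow(Mul(Add(407, 81), Pow(10, Rational(1, 2))), -1)) = Mul(841, Pow(Mul(488, Pow(10, Rational(1, 2))), -1)) = Mul(841, Mul(Rational(1, 4880), Pow(10, Rational(1, 2)))) = Mul(Rational(841, 4880), Pow(10, Rational(1, 2)))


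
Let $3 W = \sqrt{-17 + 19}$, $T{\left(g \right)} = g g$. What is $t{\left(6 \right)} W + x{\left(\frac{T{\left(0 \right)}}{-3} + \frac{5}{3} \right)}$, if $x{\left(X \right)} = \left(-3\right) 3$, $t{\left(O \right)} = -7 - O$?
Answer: $-9 - \frac{13 \sqrt{2}}{3} \approx -15.128$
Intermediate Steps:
$T{\left(g \right)} = g^{2}$
$x{\left(X \right)} = -9$
$W = \frac{\sqrt{2}}{3}$ ($W = \frac{\sqrt{-17 + 19}}{3} = \frac{\sqrt{2}}{3} \approx 0.4714$)
$t{\left(6 \right)} W + x{\left(\frac{T{\left(0 \right)}}{-3} + \frac{5}{3} \right)} = \left(-7 - 6\right) \frac{\sqrt{2}}{3} - 9 = - 13 \frac{\sqrt{2}}{3} - 9 = - \frac{13 \sqrt{2}}{3} - 9 = -9 - \frac{13 \sqrt{2}}{3}$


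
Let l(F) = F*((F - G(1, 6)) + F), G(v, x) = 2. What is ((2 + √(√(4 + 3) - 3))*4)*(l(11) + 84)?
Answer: 2432 + 1216*√(-3 + √7) ≈ 2432.0 + 723.75*I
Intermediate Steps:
l(F) = F*(-2 + 2*F) (l(F) = F*((F - 1*2) + F) = F*((F - 2) + F) = F*((-2 + F) + F) = F*(-2 + 2*F))
((2 + √(√(4 + 3) - 3))*4)*(l(11) + 84) = ((2 + √(√(4 + 3) - 3))*4)*(2*11*(-1 + 11) + 84) = ((2 + √(√7 - 3))*4)*(2*11*10 + 84) = ((2 + √(-3 + √7))*4)*(220 + 84) = (8 + 4*√(-3 + √7))*304 = 2432 + 1216*√(-3 + √7)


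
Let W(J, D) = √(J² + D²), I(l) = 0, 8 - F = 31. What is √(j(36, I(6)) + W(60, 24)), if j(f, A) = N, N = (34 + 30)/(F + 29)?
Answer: 2*√(24 + 27*√29)/3 ≈ 8.6769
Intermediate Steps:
F = -23 (F = 8 - 1*31 = 8 - 31 = -23)
N = 32/3 (N = (34 + 30)/(-23 + 29) = 64/6 = 64*(⅙) = 32/3 ≈ 10.667)
j(f, A) = 32/3
W(J, D) = √(D² + J²)
√(j(36, I(6)) + W(60, 24)) = √(32/3 + √(24² + 60²)) = √(32/3 + √(576 + 3600)) = √(32/3 + √4176) = √(32/3 + 12*√29)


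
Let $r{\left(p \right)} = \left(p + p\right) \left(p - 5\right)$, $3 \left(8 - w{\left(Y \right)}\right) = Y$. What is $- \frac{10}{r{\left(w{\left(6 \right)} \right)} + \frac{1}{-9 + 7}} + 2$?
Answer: $\frac{26}{23} \approx 1.1304$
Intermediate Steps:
$w{\left(Y \right)} = 8 - \frac{Y}{3}$
$r{\left(p \right)} = 2 p \left(-5 + p\right)$
$- \frac{10}{r{\left(w{\left(6 \right)} \right)} + \frac{1}{-9 + 7}} + 2 = - \frac{10}{2 \left(8 - 2\right) \left(-5 + \left(8 - 2\right)\right) + \frac{1}{-9 + 7}} + 2 = - \frac{10}{2 \left(8 - 2\right) \left(-5 + \left(8 - 2\right)\right) + \frac{1}{-2}} + 2 = - \frac{10}{2 \cdot 6 \left(-5 + 6\right) - \frac{1}{2}} + 2 = - \frac{10}{2 \cdot 6 \cdot 1 - \frac{1}{2}} + 2 = - \frac{10}{12 - \frac{1}{2}} + 2 = - \frac{10}{\frac{23}{2}} + 2 = \left(-10\right) \frac{2}{23} + 2 = - \frac{20}{23} + 2 = \frac{26}{23}$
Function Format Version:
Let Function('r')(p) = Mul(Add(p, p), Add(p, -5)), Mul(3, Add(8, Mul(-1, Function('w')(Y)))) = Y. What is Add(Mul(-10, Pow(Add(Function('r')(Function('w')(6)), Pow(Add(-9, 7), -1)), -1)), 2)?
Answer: Rational(26, 23) ≈ 1.1304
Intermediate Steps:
Function('w')(Y) = Add(8, Mul(Rational(-1, 3), Y))
Function('r')(p) = Mul(2, p, Add(-5, p)) (Function('r')(p) = Mul(Mul(2, p), Add(-5, p)) = Mul(2, p, Add(-5, p)))
Add(Mul(-10, Pow(Add(Function('r')(Function('w')(6)), Pow(Add(-9, 7), -1)), -1)), 2) = Add(Mul(-10, Pow(Add(Mul(2, Add(8, Mul(Rational(-1, 3), 6)), Add(-5, Add(8, Mul(Rational(-1, 3), 6)))), Pow(Add(-9, 7), -1)), -1)), 2) = Add(Mul(-10, Pow(Add(Mul(2, Add(8, -2), Add(-5, Add(8, -2))), Pow(-2, -1)), -1)), 2) = Add(Mul(-10, Pow(Add(Mul(2, 6, Add(-5, 6)), Rational(-1, 2)), -1)), 2) = Add(Mul(-10, Pow(Add(Mul(2, 6, 1), Rational(-1, 2)), -1)), 2) = Add(Mul(-10, Pow(Add(12, Rational(-1, 2)), -1)), 2) = Add(Mul(-10, Pow(Rational(23, 2), -1)), 2) = Add(Mul(-10, Rational(2, 23)), 2) = Add(Rational(-20, 23), 2) = Rational(26, 23)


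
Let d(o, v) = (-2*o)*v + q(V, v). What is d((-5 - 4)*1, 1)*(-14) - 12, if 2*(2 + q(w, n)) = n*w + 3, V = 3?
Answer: -278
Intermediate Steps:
q(w, n) = -1/2 + n*w/2 (q(w, n) = -2 + (n*w + 3)/2 = -2 + (3 + n*w)/2 = -2 + (3/2 + n*w/2) = -1/2 + n*w/2)
d(o, v) = -1/2 + 3*v/2 - 2*o*v (d(o, v) = (-2*o)*v + (-1/2 + (1/2)*v*3) = -2*o*v + (-1/2 + 3*v/2) = -1/2 + 3*v/2 - 2*o*v)
d((-5 - 4)*1, 1)*(-14) - 12 = (-1/2 + (3/2)*1 - 2*(-5 - 4)*1*1)*(-14) - 12 = (-1/2 + 3/2 - 2*(-9*1)*1)*(-14) - 12 = (-1/2 + 3/2 - 2*(-9)*1)*(-14) - 12 = (-1/2 + 3/2 + 18)*(-14) - 12 = 19*(-14) - 12 = -266 - 12 = -278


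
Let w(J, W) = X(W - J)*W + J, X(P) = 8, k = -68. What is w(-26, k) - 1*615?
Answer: -1185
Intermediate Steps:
w(J, W) = J + 8*W (w(J, W) = 8*W + J = J + 8*W)
w(-26, k) - 1*615 = (-26 + 8*(-68)) - 1*615 = (-26 - 544) - 615 = -570 - 615 = -1185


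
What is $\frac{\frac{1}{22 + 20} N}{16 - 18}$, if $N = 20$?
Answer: $- \frac{5}{21} \approx -0.2381$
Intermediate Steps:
$\frac{\frac{1}{22 + 20} N}{16 - 18} = \frac{\frac{1}{22 + 20} \cdot 20}{16 - 18} = \frac{\frac{1}{42} \cdot 20}{-2} = \frac{1}{42} \cdot 20 \left(- \frac{1}{2}\right) = \frac{10}{21} \left(- \frac{1}{2}\right) = - \frac{5}{21}$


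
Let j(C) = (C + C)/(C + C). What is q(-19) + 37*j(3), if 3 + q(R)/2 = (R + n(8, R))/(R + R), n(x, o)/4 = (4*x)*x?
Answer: -416/19 ≈ -21.895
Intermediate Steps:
j(C) = 1 (j(C) = (2*C)/((2*C)) = (2*C)*(1/(2*C)) = 1)
n(x, o) = 16*x² (n(x, o) = 4*((4*x)*x) = 4*(4*x²) = 16*x²)
q(R) = -6 + (1024 + R)/R (q(R) = -6 + 2*((R + 16*8²)/(R + R)) = -6 + 2*((R + 16*64)/((2*R))) = -6 + 2*((R + 1024)*(1/(2*R))) = -6 + 2*((1024 + R)*(1/(2*R))) = -6 + 2*((1024 + R)/(2*R)) = -6 + (1024 + R)/R)
q(-19) + 37*j(3) = (-5 + 1024/(-19)) + 37*1 = (-5 + 1024*(-1/19)) + 37 = (-5 - 1024/19) + 37 = -1119/19 + 37 = -416/19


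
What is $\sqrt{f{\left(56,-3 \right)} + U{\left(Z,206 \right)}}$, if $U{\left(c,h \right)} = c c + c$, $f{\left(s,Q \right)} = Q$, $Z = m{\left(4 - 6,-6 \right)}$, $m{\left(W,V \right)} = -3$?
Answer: $\sqrt{3} \approx 1.732$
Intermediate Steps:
$Z = -3$
$U{\left(c,h \right)} = c + c^{2}$ ($U{\left(c,h \right)} = c^{2} + c = c + c^{2}$)
$\sqrt{f{\left(56,-3 \right)} + U{\left(Z,206 \right)}} = \sqrt{-3 - 3 \left(1 - 3\right)} = \sqrt{-3 - -6} = \sqrt{-3 + 6} = \sqrt{3}$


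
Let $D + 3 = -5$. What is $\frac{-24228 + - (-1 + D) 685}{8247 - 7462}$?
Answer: $- \frac{18063}{785} \approx -23.01$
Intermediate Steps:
$D = -8$ ($D = -3 - 5 = -8$)
$\frac{-24228 + - (-1 + D) 685}{8247 - 7462} = \frac{-24228 + - (-1 - 8) 685}{8247 - 7462} = \frac{-24228 + \left(-1\right) \left(-9\right) 685}{785} = \left(-24228 + 9 \cdot 685\right) \frac{1}{785} = \left(-24228 + 6165\right) \frac{1}{785} = \left(-18063\right) \frac{1}{785} = - \frac{18063}{785}$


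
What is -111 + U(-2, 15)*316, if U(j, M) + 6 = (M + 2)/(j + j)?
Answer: -3350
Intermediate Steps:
U(j, M) = -6 + (2 + M)/(2*j) (U(j, M) = -6 + (M + 2)/(j + j) = -6 + (2 + M)/((2*j)) = -6 + (2 + M)*(1/(2*j)) = -6 + (2 + M)/(2*j))
-111 + U(-2, 15)*316 = -111 + ((½)*(2 + 15 - 12*(-2))/(-2))*316 = -111 + ((½)*(-½)*(2 + 15 + 24))*316 = -111 + ((½)*(-½)*41)*316 = -111 - 41/4*316 = -111 - 3239 = -3350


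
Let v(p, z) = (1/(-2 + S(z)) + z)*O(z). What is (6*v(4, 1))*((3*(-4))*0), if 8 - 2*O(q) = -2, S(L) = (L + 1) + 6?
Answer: 0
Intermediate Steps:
S(L) = 7 + L (S(L) = (1 + L) + 6 = 7 + L)
O(q) = 5 (O(q) = 4 - ½*(-2) = 4 + 1 = 5)
v(p, z) = 5*z + 5/(5 + z) (v(p, z) = (1/(-2 + (7 + z)) + z)*5 = (1/(5 + z) + z)*5 = (z + 1/(5 + z))*5 = 5*z + 5/(5 + z))
(6*v(4, 1))*((3*(-4))*0) = (6*(5*(1 + 1² + 5*1)/(5 + 1)))*((3*(-4))*0) = (6*(5*(1 + 1 + 5)/6))*(-12*0) = (6*(5*(⅙)*7))*0 = (6*(35/6))*0 = 35*0 = 0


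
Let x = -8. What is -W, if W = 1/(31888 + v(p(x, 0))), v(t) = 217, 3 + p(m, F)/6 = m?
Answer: -1/32105 ≈ -3.1148e-5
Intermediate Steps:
p(m, F) = -18 + 6*m
W = 1/32105 (W = 1/(31888 + 217) = 1/32105 ≈ 3.1148e-5)
-W = -1*1/32105 = -1/32105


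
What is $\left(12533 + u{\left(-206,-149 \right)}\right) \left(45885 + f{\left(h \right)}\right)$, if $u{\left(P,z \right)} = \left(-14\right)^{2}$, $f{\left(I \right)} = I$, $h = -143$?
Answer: $582249918$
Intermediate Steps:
$u{\left(P,z \right)} = 196$
$\left(12533 + u{\left(-206,-149 \right)}\right) \left(45885 + f{\left(h \right)}\right) = \left(12533 + 196\right) \left(45885 - 143\right) = 12729 \cdot 45742 = 582249918$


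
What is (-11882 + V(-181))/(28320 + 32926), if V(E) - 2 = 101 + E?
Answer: -5980/30623 ≈ -0.19528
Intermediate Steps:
V(E) = 103 + E (V(E) = 2 + (101 + E) = 103 + E)
(-11882 + V(-181))/(28320 + 32926) = (-11882 + (103 - 181))/(28320 + 32926) = (-11882 - 78)/61246 = -11960*1/61246 = -5980/30623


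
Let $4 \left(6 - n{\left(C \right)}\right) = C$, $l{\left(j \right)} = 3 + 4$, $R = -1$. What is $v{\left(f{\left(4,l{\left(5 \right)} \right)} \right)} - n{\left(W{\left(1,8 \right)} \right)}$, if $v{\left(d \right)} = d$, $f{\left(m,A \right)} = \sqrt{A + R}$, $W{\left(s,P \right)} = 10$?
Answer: $- \frac{7}{2} + \sqrt{6} \approx -1.0505$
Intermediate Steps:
$l{\left(j \right)} = 7$
$f{\left(m,A \right)} = \sqrt{-1 + A}$ ($f{\left(m,A \right)} = \sqrt{A - 1} = \sqrt{-1 + A}$)
$n{\left(C \right)} = 6 - \frac{C}{4}$
$v{\left(f{\left(4,l{\left(5 \right)} \right)} \right)} - n{\left(W{\left(1,8 \right)} \right)} = \sqrt{-1 + 7} - \left(6 - \frac{5}{2}\right) = \sqrt{6} - \left(6 - \frac{5}{2}\right) = \sqrt{6} - \frac{7}{2} = - \frac{7}{2} + \sqrt{6}$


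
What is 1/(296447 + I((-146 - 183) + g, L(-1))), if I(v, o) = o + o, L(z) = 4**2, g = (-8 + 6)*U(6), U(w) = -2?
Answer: 1/296479 ≈ 3.3729e-6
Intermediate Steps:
g = 4 (g = (-8 + 6)*(-2) = -2*(-2) = 4)
L(z) = 16
I(v, o) = 2*o
1/(296447 + I((-146 - 183) + g, L(-1))) = 1/(296447 + 2*16) = 1/(296447 + 32) = 1/296479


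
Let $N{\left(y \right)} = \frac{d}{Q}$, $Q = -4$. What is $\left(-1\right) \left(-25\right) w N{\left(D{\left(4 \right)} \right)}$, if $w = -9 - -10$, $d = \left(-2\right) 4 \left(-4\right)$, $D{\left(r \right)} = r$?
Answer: $-200$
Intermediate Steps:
$d = 32$ ($d = \left(-8\right) \left(-4\right) = 32$)
$w = 1$ ($w = -9 + 10 = 1$)
$N{\left(y \right)} = -8$ ($N{\left(y \right)} = \frac{32}{-4} = 32 \left(- \frac{1}{4}\right) = -8$)
$\left(-1\right) \left(-25\right) w N{\left(D{\left(4 \right)} \right)} = \left(-1\right) \left(-25\right) 1 \left(-8\right) = 25 \cdot 1 \left(-8\right) = 25 \left(-8\right) = -200$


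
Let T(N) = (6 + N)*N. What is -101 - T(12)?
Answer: -317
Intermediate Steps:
T(N) = N*(6 + N)
-101 - T(12) = -101 - 12*(6 + 12) = -101 - 12*18 = -101 - 1*216 = -101 - 216 = -317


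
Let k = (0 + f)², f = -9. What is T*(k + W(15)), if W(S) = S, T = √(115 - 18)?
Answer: 96*√97 ≈ 945.49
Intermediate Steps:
T = √97 ≈ 9.8489
k = 81 (k = (0 - 9)² = (-9)² = 81)
T*(k + W(15)) = √97*(81 + 15) = √97*96 = 96*√97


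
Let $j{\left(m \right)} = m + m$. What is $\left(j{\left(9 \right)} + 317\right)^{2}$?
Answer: $112225$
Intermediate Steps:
$j{\left(m \right)} = 2 m$
$\left(j{\left(9 \right)} + 317\right)^{2} = \left(2 \cdot 9 + 317\right)^{2} = \left(18 + 317\right)^{2} = 335^{2} = 112225$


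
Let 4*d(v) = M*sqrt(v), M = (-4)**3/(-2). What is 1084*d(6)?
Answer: 8672*sqrt(6) ≈ 21242.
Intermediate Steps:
M = 32 (M = -64*(-1/2) = 32)
d(v) = 8*sqrt(v) (d(v) = (32*sqrt(v))/4 = 8*sqrt(v))
1084*d(6) = 1084*(8*sqrt(6)) = 8672*sqrt(6)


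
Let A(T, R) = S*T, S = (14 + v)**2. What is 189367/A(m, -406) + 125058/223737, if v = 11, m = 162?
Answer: 18343508993/7551123750 ≈ 2.4292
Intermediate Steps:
S = 625 (S = (14 + 11)**2 = 25**2 = 625)
A(T, R) = 625*T
189367/A(m, -406) + 125058/223737 = 189367/((625*162)) + 125058/223737 = 189367/101250 + 125058*(1/223737) = 189367*(1/101250) + 41686/74579 = 189367/101250 + 41686/74579 = 18343508993/7551123750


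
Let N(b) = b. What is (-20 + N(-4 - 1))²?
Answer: 625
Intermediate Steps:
(-20 + N(-4 - 1))² = (-20 + (-4 - 1))² = (-20 - 5)² = (-25)² = 625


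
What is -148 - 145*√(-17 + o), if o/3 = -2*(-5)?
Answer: -148 - 145*√13 ≈ -670.80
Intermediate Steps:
o = 30 (o = 3*(-2*(-5)) = 3*10 = 30)
-148 - 145*√(-17 + o) = -148 - 145*√(-17 + 30) = -148 - 145*√13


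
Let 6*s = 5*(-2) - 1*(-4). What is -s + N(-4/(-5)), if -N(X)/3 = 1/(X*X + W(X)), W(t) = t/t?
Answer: -34/41 ≈ -0.82927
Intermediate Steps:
s = -1 (s = (5*(-2) - 1*(-4))/6 = (-10 + 4)/6 = (1/6)*(-6) = -1)
W(t) = 1
N(X) = -3/(1 + X**2) (N(X) = -3/(X*X + 1) = -3/(X**2 + 1) = -3/(1 + X**2))
-s + N(-4/(-5)) = -1*(-1) - 3/(1 + (-4/(-5))**2) = 1 - 3/(1 + (-4*(-1/5))**2) = 1 - 3/(1 + (4/5)**2) = 1 - 3/(1 + 16/25) = 1 - 3/41/25 = 1 - 3*25/41 = 1 - 75/41 = -34/41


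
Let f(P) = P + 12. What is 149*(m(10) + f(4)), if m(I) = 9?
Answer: 3725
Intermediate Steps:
f(P) = 12 + P
149*(m(10) + f(4)) = 149*(9 + (12 + 4)) = 149*(9 + 16) = 149*25 = 3725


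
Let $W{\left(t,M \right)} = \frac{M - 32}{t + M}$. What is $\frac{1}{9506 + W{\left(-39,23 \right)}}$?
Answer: $\frac{16}{152105} \approx 0.00010519$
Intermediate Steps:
$W{\left(t,M \right)} = \frac{-32 + M}{M + t}$
$\frac{1}{9506 + W{\left(-39,23 \right)}} = \frac{1}{9506 + \frac{-32 + 23}{23 - 39}} = \frac{1}{9506 + \frac{1}{-16} \left(-9\right)} = \frac{1}{9506 - - \frac{9}{16}} = \frac{1}{9506 + \frac{9}{16}} = \frac{1}{\frac{152105}{16}} = \frac{16}{152105}$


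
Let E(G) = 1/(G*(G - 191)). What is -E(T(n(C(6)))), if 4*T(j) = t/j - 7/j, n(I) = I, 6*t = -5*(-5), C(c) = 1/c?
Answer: -16/13277 ≈ -0.0012051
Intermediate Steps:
C(c) = 1/c
t = 25/6 (t = (-5*(-5))/6 = (⅙)*25 = 25/6 ≈ 4.1667)
T(j) = -17/(24*j) (T(j) = (25/(6*j) - 7/j)/4 = (-17/(6*j))/4 = -17/(24*j))
E(G) = 1/(G*(-191 + G))
-E(T(n(C(6)))) = -1/(((-17/(24*(1/6))))*(-191 - 17/(24*(1/6)))) = -1/(((-17/(24*⅙)))*(-191 - 17/(24*⅙))) = -1/(((-17/24*6))*(-191 - 17/24*6)) = -1/((-17/4)*(-191 - 17/4)) = -(-4)/(17*(-781/4)) = -(-4)*(-4)/(17*781) = -1*16/13277 = -16/13277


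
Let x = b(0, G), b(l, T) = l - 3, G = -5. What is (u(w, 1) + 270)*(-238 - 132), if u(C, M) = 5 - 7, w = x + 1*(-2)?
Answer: -99160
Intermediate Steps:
b(l, T) = -3 + l
x = -3 (x = -3 + 0 = -3)
w = -5 (w = -3 + 1*(-2) = -3 - 2 = -5)
u(C, M) = -2
(u(w, 1) + 270)*(-238 - 132) = (-2 + 270)*(-238 - 132) = 268*(-370) = -99160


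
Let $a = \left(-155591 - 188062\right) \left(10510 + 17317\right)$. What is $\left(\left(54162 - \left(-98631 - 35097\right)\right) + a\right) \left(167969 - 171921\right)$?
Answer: $37791569645232$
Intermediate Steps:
$a = -9562832031$ ($a = \left(-343653\right) 27827 = -9562832031$)
$\left(\left(54162 - \left(-98631 - 35097\right)\right) + a\right) \left(167969 - 171921\right) = \left(\left(54162 - \left(-98631 - 35097\right)\right) - 9562832031\right) \left(167969 - 171921\right) = \left(\left(54162 - -133728\right) - 9562832031\right) \left(-3952\right) = \left(\left(54162 + 133728\right) - 9562832031\right) \left(-3952\right) = \left(187890 - 9562832031\right) \left(-3952\right) = \left(-9562644141\right) \left(-3952\right) = 37791569645232$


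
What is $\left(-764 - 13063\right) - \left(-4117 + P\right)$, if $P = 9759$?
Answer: $-19469$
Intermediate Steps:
$\left(-764 - 13063\right) - \left(-4117 + P\right) = \left(-764 - 13063\right) + \left(4117 - 9759\right) = -13827 + \left(4117 - 9759\right) = -13827 - 5642 = -19469$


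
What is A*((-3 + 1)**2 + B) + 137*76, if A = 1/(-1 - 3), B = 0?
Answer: 10411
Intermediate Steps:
A = -1/4 (A = 1/(-4) = -1/4 ≈ -0.25000)
A*((-3 + 1)**2 + B) + 137*76 = -((-3 + 1)**2 + 0)/4 + 137*76 = -((-2)**2 + 0)/4 + 10412 = -(4 + 0)/4 + 10412 = -1/4*4 + 10412 = -1 + 10412 = 10411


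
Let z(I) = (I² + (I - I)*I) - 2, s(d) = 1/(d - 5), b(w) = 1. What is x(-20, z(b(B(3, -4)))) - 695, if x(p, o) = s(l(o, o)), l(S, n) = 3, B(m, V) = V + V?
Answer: -1391/2 ≈ -695.50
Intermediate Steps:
B(m, V) = 2*V
s(d) = 1/(-5 + d)
z(I) = -2 + I² (z(I) = (I² + 0*I) - 2 = (I² + 0) - 2 = I² - 2 = -2 + I²)
x(p, o) = -½ (x(p, o) = 1/(-5 + 3) = 1/(-2) = -½)
x(-20, z(b(B(3, -4)))) - 695 = -½ - 695 = -1391/2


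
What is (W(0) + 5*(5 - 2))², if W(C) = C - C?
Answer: 225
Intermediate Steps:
W(C) = 0
(W(0) + 5*(5 - 2))² = (0 + 5*(5 - 2))² = (0 + 5*3)² = (0 + 15)² = 15² = 225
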